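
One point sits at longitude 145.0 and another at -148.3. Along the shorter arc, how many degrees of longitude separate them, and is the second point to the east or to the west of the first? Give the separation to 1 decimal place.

Raw difference: -148.3 − 145.0 = -293.3°.
Normalise into (−180°, 180°]: -293.3° + 360° = 66.7°.
Positive ⇒ the second point lies to the east; separation 66.7°.

66.7° east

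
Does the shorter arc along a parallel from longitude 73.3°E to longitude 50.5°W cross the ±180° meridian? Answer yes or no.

No

Signed shortest Δλ = ((-50.5 − 73.3 + 180) mod 360) − 180 = -123.8°.
Going west by 123.8° from +73.3° reaches -50.5° without touching 180°.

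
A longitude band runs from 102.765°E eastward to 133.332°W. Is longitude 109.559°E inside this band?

Band width going east from +102.765° to -133.332°: ((-133.332 − 102.765) mod 360) = 123.903°.
Offset of +109.559° east of the west edge: ((109.559 − 102.765) mod 360) = 6.794°.
6.794° ≤ 123.903° ⇒ inside.

Yes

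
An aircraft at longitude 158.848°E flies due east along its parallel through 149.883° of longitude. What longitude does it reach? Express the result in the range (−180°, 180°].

51.269°W

Start at +158.848°; shift +149.883° → +308.731°.
+308.731° lies outside (−180°, 180°]; subtract 360° → -51.269°.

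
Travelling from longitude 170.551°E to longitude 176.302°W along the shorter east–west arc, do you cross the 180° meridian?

Naïve |-176.302 − 170.551| = 346.853° > 180°, so the shorter arc goes the other way round — across 180°.
Signed shortest Δλ = ((-176.302 − 170.551 + 180) mod 360) − 180 = 13.147°.
Going east by 13.147° from +170.551° passes through 180° before reaching -176.302°.

Yes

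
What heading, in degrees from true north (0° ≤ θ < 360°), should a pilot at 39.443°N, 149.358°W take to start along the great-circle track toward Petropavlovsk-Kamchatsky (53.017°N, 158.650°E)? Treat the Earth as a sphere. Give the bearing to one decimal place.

Δλ = 158.650 − -149.358 = 308.008°; wrapped into (−180°, 180°]: -51.992°.
θ = atan2( sin Δλ · cos φ₂ , cos φ₁ · sin φ₂ − sin φ₁ · cos φ₂ · cos Δλ )
  = atan2(-0.47400, 0.38155) = -51.167° → normalised to [0°, 360°): 308.833°.

308.8°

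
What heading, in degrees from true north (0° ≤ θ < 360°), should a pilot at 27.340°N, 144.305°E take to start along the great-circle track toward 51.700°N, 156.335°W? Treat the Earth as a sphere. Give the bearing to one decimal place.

44.0°

Δλ = -156.335 − 144.305 = -300.640°; wrapped into (−180°, 180°]: 59.360°.
θ = atan2( sin Δλ · cos φ₂ , cos φ₁ · sin φ₂ − sin φ₁ · cos φ₂ · cos Δλ )
  = atan2(0.53325, 0.55205) = 44.008° → normalised to [0°, 360°): 44.008°.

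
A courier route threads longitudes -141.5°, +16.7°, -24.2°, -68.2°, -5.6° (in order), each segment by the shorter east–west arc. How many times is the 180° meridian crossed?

Leg 1: -141.5° → +16.7°, shortest Δλ = 158.2° (east) — does not cross 180°.
Leg 2: +16.7° → -24.2°, shortest Δλ = -40.9° (west) — does not cross 180°.
Leg 3: -24.2° → -68.2°, shortest Δλ = -44.0° (west) — does not cross 180°.
Leg 4: -68.2° → -5.6°, shortest Δλ = 62.6° (east) — does not cross 180°.
Total crossings: 0.

0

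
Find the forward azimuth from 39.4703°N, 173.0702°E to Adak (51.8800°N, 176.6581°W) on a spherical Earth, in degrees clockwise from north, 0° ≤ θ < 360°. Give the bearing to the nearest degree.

26°

Δλ = -176.6581 − 173.0702 = -349.7283°; wrapped into (−180°, 180°]: 10.2717°.
θ = atan2( sin Δλ · cos φ₂ , cos φ₁ · sin φ₂ − sin φ₁ · cos φ₂ · cos Δλ )
  = atan2(0.11008, 0.22119) = 26.458° → normalised to [0°, 360°): 26.458°.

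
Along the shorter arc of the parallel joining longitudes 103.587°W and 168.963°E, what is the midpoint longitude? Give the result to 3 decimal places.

Signed shortest Δλ from -103.587° to +168.963° is -87.450°.
Midpoint longitude = -103.587° + (-87.450°)/2 = -103.587° − 43.725° = -147.312°.
(The naïve average (-103.587 + +168.963)/2 = 32.688° is on the wrong side of the globe.)

147.312°W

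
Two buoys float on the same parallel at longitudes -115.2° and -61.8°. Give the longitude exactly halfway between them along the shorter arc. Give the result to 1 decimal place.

Signed shortest Δλ from -115.2° to -61.8° is +53.4°.
Midpoint longitude = -115.2° + (+53.4°)/2 = -115.2° + 26.7° = -88.5°.

-88.5°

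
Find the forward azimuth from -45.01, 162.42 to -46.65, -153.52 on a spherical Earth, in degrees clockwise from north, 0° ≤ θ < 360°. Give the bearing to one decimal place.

Δλ = -153.52 − 162.42 = -315.94°; wrapped into (−180°, 180°]: 44.06°.
θ = atan2( sin Δλ · cos φ₂ , cos φ₁ · sin φ₂ − sin φ₁ · cos φ₂ · cos Δλ )
  = atan2(0.47737, -0.16523) = 109.092° → normalised to [0°, 360°): 109.092°.

109.1°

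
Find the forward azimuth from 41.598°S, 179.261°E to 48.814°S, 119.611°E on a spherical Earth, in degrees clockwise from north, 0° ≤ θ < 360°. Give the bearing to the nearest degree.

239°

Δλ = 119.611 − 179.261 = -59.650°.
θ = atan2( sin Δλ · cos φ₂ , cos φ₁ · sin φ₂ − sin φ₁ · cos φ₂ · cos Δλ )
  = atan2(-0.56826, -0.34189) = -121.033° → normalised to [0°, 360°): 238.967°.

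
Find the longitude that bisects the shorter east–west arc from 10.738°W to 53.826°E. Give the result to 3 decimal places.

Signed shortest Δλ from -10.738° to +53.826° is +64.564°.
Midpoint longitude = -10.738° + (+64.564°)/2 = -10.738° + 32.282° = +21.544°.

21.544°E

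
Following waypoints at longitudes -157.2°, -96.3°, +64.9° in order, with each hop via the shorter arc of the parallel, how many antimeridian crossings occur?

0

Leg 1: -157.2° → -96.3°, shortest Δλ = 60.9° (east) — does not cross 180°.
Leg 2: -96.3° → +64.9°, shortest Δλ = 161.2° (east) — does not cross 180°.
Total crossings: 0.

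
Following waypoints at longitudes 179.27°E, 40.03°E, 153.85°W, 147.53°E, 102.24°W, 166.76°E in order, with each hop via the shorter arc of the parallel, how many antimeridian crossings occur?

Leg 1: +179.27° → +40.03°, shortest Δλ = -139.24° (west) — does not cross 180°.
Leg 2: +40.03° → -153.85°, shortest Δλ = 166.12° (east) — crosses 180°.
Leg 3: -153.85° → +147.53°, shortest Δλ = -58.62° (west) — crosses 180°.
Leg 4: +147.53° → -102.24°, shortest Δλ = 110.23° (east) — crosses 180°.
Leg 5: -102.24° → +166.76°, shortest Δλ = -91.0° (west) — crosses 180°.
Total crossings: 4.

4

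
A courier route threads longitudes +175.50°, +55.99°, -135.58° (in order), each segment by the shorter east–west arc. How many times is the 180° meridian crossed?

1

Leg 1: +175.50° → +55.99°, shortest Δλ = -119.51° (west) — does not cross 180°.
Leg 2: +55.99° → -135.58°, shortest Δλ = 168.43° (east) — crosses 180°.
Total crossings: 1.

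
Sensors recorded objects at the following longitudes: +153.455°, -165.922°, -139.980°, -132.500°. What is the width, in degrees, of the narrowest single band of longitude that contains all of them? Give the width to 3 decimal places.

74.045°

Sort the longitudes: -165.922°, -139.980°, -132.500°, +153.455°.
Eastward gaps between consecutive values (wrapping around): 25.942°, 7.480°, 285.955°, 40.623°.
Largest gap = 285.955° ⇒ minimal covering band is its complement: 360° − 285.955° = 74.045°.
Band runs from +153.455° eastward to -132.500°, crossing the antimeridian.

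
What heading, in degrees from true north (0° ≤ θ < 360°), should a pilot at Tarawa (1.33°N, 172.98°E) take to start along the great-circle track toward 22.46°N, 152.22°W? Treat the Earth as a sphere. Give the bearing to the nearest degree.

Δλ = -152.22 − 172.98 = -325.20°; wrapped into (−180°, 180°]: 34.80°.
θ = atan2( sin Δλ · cos φ₂ , cos φ₁ · sin φ₂ − sin φ₁ · cos φ₂ · cos Δλ )
  = atan2(0.52742, 0.36432) = 55.365° → normalised to [0°, 360°): 55.365°.

55°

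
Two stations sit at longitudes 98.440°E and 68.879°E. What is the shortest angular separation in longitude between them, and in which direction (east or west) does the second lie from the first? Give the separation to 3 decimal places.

29.561° west

Raw difference: 68.879 − 98.440 = -29.561°.
Normalise into (−180°, 180°]: -29.561° stays -29.561°.
Negative ⇒ the second point lies to the west; separation 29.561°.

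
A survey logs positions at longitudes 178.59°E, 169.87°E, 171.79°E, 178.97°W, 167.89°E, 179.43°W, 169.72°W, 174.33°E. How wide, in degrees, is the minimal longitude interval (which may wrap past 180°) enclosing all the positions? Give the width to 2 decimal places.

Sort the longitudes: -179.43°, -178.97°, -169.72°, +167.89°, +169.87°, +171.79°, +174.33°, +178.59°.
Eastward gaps between consecutive values (wrapping around): 0.46°, 9.25°, 337.61°, 1.98°, 1.92°, 2.54°, 4.26°, 1.98°.
Largest gap = 337.61° ⇒ minimal covering band is its complement: 360° − 337.61° = 22.39°.
Band runs from +167.89° eastward to -169.72°, crossing the antimeridian.

22.39°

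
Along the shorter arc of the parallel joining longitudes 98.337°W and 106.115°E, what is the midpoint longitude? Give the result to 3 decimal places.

Signed shortest Δλ from -98.337° to +106.115° is -155.548°.
Midpoint longitude = -98.337° + (-155.548°)/2 = -98.337° − 77.774° = -176.111°.
(The naïve average (-98.337 + +106.115)/2 = 3.889° is on the wrong side of the globe.)

176.111°W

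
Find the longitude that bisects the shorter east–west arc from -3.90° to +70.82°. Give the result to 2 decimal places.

Signed shortest Δλ from -3.90° to +70.82° is +74.72°.
Midpoint longitude = -3.90° + (+74.72°)/2 = -3.90° + 37.36° = +33.46°.

+33.46°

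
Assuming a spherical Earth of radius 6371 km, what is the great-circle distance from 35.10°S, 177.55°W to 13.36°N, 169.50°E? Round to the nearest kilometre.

Δλ = 169.50 − -177.55 = 347.05°; wrapped into (−180°, 180°]: -12.95°.
Δφ = 13.36 − -35.10 = 48.46°.
a = sin²(Δφ/2) + cos φ₁ · cos φ₂ · sin²(Δλ/2) = 0.178551.
c = 2·atan2(√a, √(1−a)) = 0.87252 rad → d = 6371·c ≈ 5558.84 km.

5559 km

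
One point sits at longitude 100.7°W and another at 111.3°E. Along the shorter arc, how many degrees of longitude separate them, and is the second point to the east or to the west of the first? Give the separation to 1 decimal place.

148.0° west

Raw difference: 111.3 − -100.7 = 212.0°.
Normalise into (−180°, 180°]: 212.0° − 360° = -148.0°.
Negative ⇒ the second point lies to the west; separation 148.0°.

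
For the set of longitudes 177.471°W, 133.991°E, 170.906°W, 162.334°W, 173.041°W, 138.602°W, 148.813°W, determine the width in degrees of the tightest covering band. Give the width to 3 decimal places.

87.407°

Sort the longitudes: -177.471°, -173.041°, -170.906°, -162.334°, -148.813°, -138.602°, +133.991°.
Eastward gaps between consecutive values (wrapping around): 4.430°, 2.135°, 8.572°, 13.521°, 10.211°, 272.593°, 48.538°.
Largest gap = 272.593° ⇒ minimal covering band is its complement: 360° − 272.593° = 87.407°.
Band runs from +133.991° eastward to -138.602°, crossing the antimeridian.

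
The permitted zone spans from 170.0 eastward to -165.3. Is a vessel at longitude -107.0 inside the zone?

Band width going east from +170.0° to -165.3°: ((-165.3 − 170.0) mod 360) = 24.7°.
Offset of -107.0° east of the west edge: ((-107.0 − 170.0) mod 360) = 83.0°.
83.0° > 24.7° ⇒ outside.

No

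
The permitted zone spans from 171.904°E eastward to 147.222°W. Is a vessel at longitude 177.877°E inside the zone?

Yes

Band width going east from +171.904° to -147.222°: ((-147.222 − 171.904) mod 360) = 40.874°.
Offset of +177.877° east of the west edge: ((177.877 − 171.904) mod 360) = 5.973°.
5.973° ≤ 40.874° ⇒ inside.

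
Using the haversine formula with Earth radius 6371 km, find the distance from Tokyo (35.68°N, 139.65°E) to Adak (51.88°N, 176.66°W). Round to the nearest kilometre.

Δλ = -176.66 − 139.65 = -316.31°; wrapped into (−180°, 180°]: 43.69°.
Δφ = 51.88 − 35.68 = 16.20°.
a = sin²(Δφ/2) + cos φ₁ · cos φ₂ · sin²(Δλ/2) = 0.089280.
c = 2·atan2(√a, √(1−a)) = 0.60686 rad → d = 6371·c ≈ 3866.33 km.

3866 km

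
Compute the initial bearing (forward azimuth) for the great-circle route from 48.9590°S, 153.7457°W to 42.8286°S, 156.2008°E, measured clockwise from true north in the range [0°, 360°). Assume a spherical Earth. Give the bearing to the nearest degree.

261°

Δλ = 156.2008 − -153.7457 = 309.9465°; wrapped into (−180°, 180°]: -50.0535°.
θ = atan2( sin Δλ · cos φ₂ , cos φ₁ · sin φ₂ − sin φ₁ · cos φ₂ · cos Δλ )
  = atan2(-0.56225, -0.09120) = -99.213° → normalised to [0°, 360°): 260.787°.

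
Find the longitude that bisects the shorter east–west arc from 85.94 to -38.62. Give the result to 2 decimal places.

+23.66°

Signed shortest Δλ from +85.94° to -38.62° is -124.56°.
Midpoint longitude = +85.94° + (-124.56°)/2 = +85.94° − 62.28° = +23.66°.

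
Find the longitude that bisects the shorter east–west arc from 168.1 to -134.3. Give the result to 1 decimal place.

Signed shortest Δλ from +168.1° to -134.3° is +57.6°.
Midpoint longitude = +168.1° + (+57.6°)/2 = +168.1° + 28.8° = +196.9°.
Normalise into (−180°, 180°]: -163.1°.
(The naïve average (+168.1 + -134.3)/2 = 16.9° is on the wrong side of the globe.)

-163.1°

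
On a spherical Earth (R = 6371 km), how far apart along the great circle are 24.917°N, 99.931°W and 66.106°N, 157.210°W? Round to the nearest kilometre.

6036 km

Δλ = -157.210 − -99.931 = -57.279°.
Δφ = 66.106 − 24.917 = 41.189°.
a = sin²(Δφ/2) + cos φ₁ · cos φ₂ · sin²(Δλ/2) = 0.208118.
c = 2·atan2(√a, √(1−a)) = 0.94744 rad → d = 6371·c ≈ 6036.13 km.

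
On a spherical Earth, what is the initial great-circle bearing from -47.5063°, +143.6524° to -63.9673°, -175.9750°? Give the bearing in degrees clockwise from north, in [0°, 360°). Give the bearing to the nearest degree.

Δλ = -175.9750 − 143.6524 = -319.6274°; wrapped into (−180°, 180°]: 40.3726°.
θ = atan2( sin Δλ · cos φ₂ , cos φ₁ · sin φ₂ − sin φ₁ · cos φ₂ · cos Δλ )
  = atan2(0.28429, -0.36043) = 141.735° → normalised to [0°, 360°): 141.735°.

142°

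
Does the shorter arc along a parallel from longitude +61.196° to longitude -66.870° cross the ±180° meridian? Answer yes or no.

No

Signed shortest Δλ = ((-66.870 − 61.196 + 180) mod 360) − 180 = -128.066°.
Going west by 128.066° from +61.196° reaches -66.870° without touching 180°.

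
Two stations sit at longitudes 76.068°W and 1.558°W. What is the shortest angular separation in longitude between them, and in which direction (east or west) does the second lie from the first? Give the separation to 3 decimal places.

74.510° east

Raw difference: -1.558 − -76.068 = 74.51°.
Normalise into (−180°, 180°]: 74.51° stays 74.51°.
Positive ⇒ the second point lies to the east; separation 74.510°.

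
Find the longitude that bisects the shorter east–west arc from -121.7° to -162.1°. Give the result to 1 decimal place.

Signed shortest Δλ from -121.7° to -162.1° is -40.4°.
Midpoint longitude = -121.7° + (-40.4°)/2 = -121.7° − 20.2° = -141.9°.

-141.9°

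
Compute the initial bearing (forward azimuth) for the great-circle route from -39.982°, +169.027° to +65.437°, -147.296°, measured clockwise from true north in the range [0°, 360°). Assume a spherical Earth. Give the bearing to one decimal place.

17.9°

Δλ = -147.296 − 169.027 = -316.323°; wrapped into (−180°, 180°]: 43.677°.
θ = atan2( sin Δλ · cos φ₂ , cos φ₁ · sin φ₂ − sin φ₁ · cos φ₂ · cos Δλ )
  = atan2(0.28707, 0.89009) = 17.876° → normalised to [0°, 360°): 17.876°.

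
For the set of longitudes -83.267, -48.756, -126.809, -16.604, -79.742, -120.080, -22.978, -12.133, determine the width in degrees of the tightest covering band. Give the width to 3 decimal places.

Sort the longitudes: -126.809°, -120.080°, -83.267°, -79.742°, -48.756°, -22.978°, -16.604°, -12.133°.
Eastward gaps between consecutive values (wrapping around): 6.729°, 36.813°, 3.525°, 30.986°, 25.778°, 6.374°, 4.471°, 245.324°.
Largest gap = 245.324° ⇒ minimal covering band is its complement: 360° − 245.324° = 114.676°.
Band runs from -126.809° eastward to -12.133°.

114.676°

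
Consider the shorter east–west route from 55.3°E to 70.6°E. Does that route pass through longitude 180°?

No

Signed shortest Δλ = ((70.6 − 55.3 + 180) mod 360) − 180 = 15.3°.
Going east by 15.3° from +55.3° reaches +70.6° without touching 180°.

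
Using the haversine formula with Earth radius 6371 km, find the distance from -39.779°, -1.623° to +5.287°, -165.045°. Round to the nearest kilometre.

Δλ = -165.045 − -1.623 = -163.422°.
Δφ = 5.287 − -39.779 = 45.066°.
a = sin²(Δφ/2) + cos φ₁ · cos φ₂ · sin²(Δλ/2) = 0.896198.
c = 2·atan2(√a, √(1−a)) = 2.48552 rad → d = 6371·c ≈ 15835.26 km.

15835 km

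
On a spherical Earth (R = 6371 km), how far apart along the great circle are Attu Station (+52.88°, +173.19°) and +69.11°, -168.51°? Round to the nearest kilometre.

2038 km

Δλ = -168.51 − 173.19 = -341.70°; wrapped into (−180°, 180°]: 18.30°.
Δφ = 69.11 − 52.88 = 16.23°.
a = sin²(Δφ/2) + cos φ₁ · cos φ₂ · sin²(Δλ/2) = 0.025368.
c = 2·atan2(√a, √(1−a)) = 0.31991 rad → d = 6371·c ≈ 2038.13 km.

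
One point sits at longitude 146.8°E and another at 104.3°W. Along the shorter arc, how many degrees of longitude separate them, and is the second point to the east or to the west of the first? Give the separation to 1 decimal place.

Raw difference: -104.3 − 146.8 = -251.1°.
Normalise into (−180°, 180°]: -251.1° + 360° = 108.9°.
Positive ⇒ the second point lies to the east; separation 108.9°.

108.9° east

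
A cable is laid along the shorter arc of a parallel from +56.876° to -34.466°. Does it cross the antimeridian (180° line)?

No

Signed shortest Δλ = ((-34.466 − 56.876 + 180) mod 360) − 180 = -91.342°.
Going west by 91.342° from +56.876° reaches -34.466° without touching 180°.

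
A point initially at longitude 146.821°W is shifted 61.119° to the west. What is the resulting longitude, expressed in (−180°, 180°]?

Start at -146.821°; shift −61.119° → -207.940°.
-207.940° lies outside (−180°, 180°]; add 360° → +152.060°.

152.060°E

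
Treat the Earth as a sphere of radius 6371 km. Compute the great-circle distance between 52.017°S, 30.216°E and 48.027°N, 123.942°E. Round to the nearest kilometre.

Δλ = 123.942 − 30.216 = 93.726°.
Δφ = 48.027 − -52.017 = 100.044°.
a = sin²(Δφ/2) + cos φ₁ · cos φ₂ · sin²(Δλ/2) = 0.806369.
c = 2·atan2(√a, √(1−a)) = 2.23032 rad → d = 6371·c ≈ 14209.34 km.

14209 km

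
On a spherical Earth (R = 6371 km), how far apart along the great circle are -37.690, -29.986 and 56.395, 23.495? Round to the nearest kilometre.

Δλ = 23.495 − -29.986 = 53.481°.
Δφ = 56.395 − -37.690 = 94.085°.
a = sin²(Δφ/2) + cos φ₁ · cos φ₂ · sin²(Δλ/2) = 0.624288.
c = 2·atan2(√a, √(1−a)) = 1.82201 rad → d = 6371·c ≈ 11608.00 km.

11608 km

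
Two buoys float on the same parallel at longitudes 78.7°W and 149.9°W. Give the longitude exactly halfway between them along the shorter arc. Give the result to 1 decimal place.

114.3°W

Signed shortest Δλ from -78.7° to -149.9° is -71.2°.
Midpoint longitude = -78.7° + (-71.2°)/2 = -78.7° − 35.6° = -114.3°.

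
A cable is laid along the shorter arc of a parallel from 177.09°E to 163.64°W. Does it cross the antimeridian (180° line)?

Yes

Naïve |-163.64 − 177.09| = 340.73° > 180°, so the shorter arc goes the other way round — across 180°.
Signed shortest Δλ = ((-163.64 − 177.09 + 180) mod 360) − 180 = 19.27°.
Going east by 19.27° from +177.09° passes through 180° before reaching -163.64°.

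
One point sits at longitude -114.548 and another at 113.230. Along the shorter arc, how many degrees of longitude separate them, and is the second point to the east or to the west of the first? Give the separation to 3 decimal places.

132.222° west

Raw difference: 113.230 − -114.548 = 227.778°.
Normalise into (−180°, 180°]: 227.778° − 360° = -132.222°.
Negative ⇒ the second point lies to the west; separation 132.222°.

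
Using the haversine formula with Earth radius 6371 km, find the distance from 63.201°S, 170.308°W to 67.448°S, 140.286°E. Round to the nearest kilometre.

Δλ = 140.286 − -170.308 = 310.594°; wrapped into (−180°, 180°]: -49.406°.
Δφ = -67.448 − -63.201 = -4.247°.
a = sin²(Δφ/2) + cos φ₁ · cos φ₂ · sin²(Δλ/2) = 0.031573.
c = 2·atan2(√a, √(1−a)) = 0.35727 rad → d = 6371·c ≈ 2276.19 km.

2276 km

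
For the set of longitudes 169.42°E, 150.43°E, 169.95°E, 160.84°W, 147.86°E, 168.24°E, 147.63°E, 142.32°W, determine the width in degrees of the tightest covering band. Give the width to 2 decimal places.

70.05°

Sort the longitudes: -160.84°, -142.32°, +147.63°, +147.86°, +150.43°, +168.24°, +169.42°, +169.95°.
Eastward gaps between consecutive values (wrapping around): 18.52°, 289.95°, 0.23°, 2.57°, 17.81°, 1.18°, 0.53°, 29.21°.
Largest gap = 289.95° ⇒ minimal covering band is its complement: 360° − 289.95° = 70.05°.
Band runs from +147.63° eastward to -142.32°, crossing the antimeridian.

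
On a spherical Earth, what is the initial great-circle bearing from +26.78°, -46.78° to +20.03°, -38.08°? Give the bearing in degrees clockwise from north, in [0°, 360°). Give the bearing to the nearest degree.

128°

Δλ = -38.08 − -46.78 = 8.70°.
θ = atan2( sin Δλ · cos φ₂ , cos φ₁ · sin φ₂ − sin φ₁ · cos φ₂ · cos Δλ )
  = atan2(0.14211, -0.11267) = 128.408° → normalised to [0°, 360°): 128.408°.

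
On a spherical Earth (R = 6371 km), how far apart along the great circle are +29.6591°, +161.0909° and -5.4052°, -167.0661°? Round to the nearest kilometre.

5171 km

Δλ = -167.0661 − 161.0909 = -328.1570°; wrapped into (−180°, 180°]: 31.8430°.
Δφ = -5.4052 − 29.6591 = -35.0643°.
a = sin²(Δφ/2) + cos φ₁ · cos φ₂ · sin²(Δλ/2) = 0.155848.
c = 2·atan2(√a, √(1−a)) = 0.81165 rad → d = 6371·c ≈ 5171.00 km.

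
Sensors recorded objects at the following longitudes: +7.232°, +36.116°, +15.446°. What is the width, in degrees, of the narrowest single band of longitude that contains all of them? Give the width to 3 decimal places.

28.884°

Sort the longitudes: +7.232°, +15.446°, +36.116°.
Eastward gaps between consecutive values (wrapping around): 8.214°, 20.670°, 331.116°.
Largest gap = 331.116° ⇒ minimal covering band is its complement: 360° − 331.116° = 28.884°.
Band runs from +7.232° eastward to +36.116°.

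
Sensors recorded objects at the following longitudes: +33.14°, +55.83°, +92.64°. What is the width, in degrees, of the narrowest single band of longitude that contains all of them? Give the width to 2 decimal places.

59.50°

Sort the longitudes: +33.14°, +55.83°, +92.64°.
Eastward gaps between consecutive values (wrapping around): 22.69°, 36.81°, 300.50°.
Largest gap = 300.50° ⇒ minimal covering band is its complement: 360° − 300.50° = 59.50°.
Band runs from +33.14° eastward to +92.64°.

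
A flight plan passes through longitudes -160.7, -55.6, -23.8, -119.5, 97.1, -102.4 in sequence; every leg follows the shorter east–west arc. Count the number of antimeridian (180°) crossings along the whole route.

Leg 1: -160.7° → -55.6°, shortest Δλ = 105.1° (east) — does not cross 180°.
Leg 2: -55.6° → -23.8°, shortest Δλ = 31.8° (east) — does not cross 180°.
Leg 3: -23.8° → -119.5°, shortest Δλ = -95.7° (west) — does not cross 180°.
Leg 4: -119.5° → +97.1°, shortest Δλ = -143.4° (west) — crosses 180°.
Leg 5: +97.1° → -102.4°, shortest Δλ = 160.5° (east) — crosses 180°.
Total crossings: 2.

2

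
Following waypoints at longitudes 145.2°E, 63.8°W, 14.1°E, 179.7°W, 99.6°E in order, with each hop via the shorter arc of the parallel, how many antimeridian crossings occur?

3

Leg 1: +145.2° → -63.8°, shortest Δλ = 151.0° (east) — crosses 180°.
Leg 2: -63.8° → +14.1°, shortest Δλ = 77.9° (east) — does not cross 180°.
Leg 3: +14.1° → -179.7°, shortest Δλ = 166.2° (east) — crosses 180°.
Leg 4: -179.7° → +99.6°, shortest Δλ = -80.7° (west) — crosses 180°.
Total crossings: 3.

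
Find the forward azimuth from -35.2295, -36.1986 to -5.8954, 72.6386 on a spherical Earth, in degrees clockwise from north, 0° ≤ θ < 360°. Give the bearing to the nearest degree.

106°

Δλ = 72.6386 − -36.1986 = 108.8372°.
θ = atan2( sin Δλ · cos φ₂ , cos φ₁ · sin φ₂ − sin φ₁ · cos φ₂ · cos Δλ )
  = atan2(0.94143, -0.26917) = 105.956° → normalised to [0°, 360°): 105.956°.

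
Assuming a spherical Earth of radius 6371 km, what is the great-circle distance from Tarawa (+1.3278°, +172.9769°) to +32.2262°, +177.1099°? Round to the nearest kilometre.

3463 km

Δλ = 177.1099 − 172.9769 = 4.1330°.
Δφ = 32.2262 − 1.3278 = 30.8984°.
a = sin²(Δφ/2) + cos φ₁ · cos φ₂ · sin²(Δλ/2) = 0.072060.
c = 2·atan2(√a, √(1−a)) = 0.54355 rad → d = 6371·c ≈ 3462.93 km.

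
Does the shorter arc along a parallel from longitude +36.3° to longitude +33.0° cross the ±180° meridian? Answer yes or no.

No

Signed shortest Δλ = ((33.0 − 36.3 + 180) mod 360) − 180 = -3.3°.
Going west by 3.3° from +36.3° reaches +33.0° without touching 180°.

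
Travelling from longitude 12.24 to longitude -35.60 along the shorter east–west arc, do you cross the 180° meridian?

Signed shortest Δλ = ((-35.60 − 12.24 + 180) mod 360) − 180 = -47.84°.
Going west by 47.84° from +12.24° reaches -35.60° without touching 180°.

No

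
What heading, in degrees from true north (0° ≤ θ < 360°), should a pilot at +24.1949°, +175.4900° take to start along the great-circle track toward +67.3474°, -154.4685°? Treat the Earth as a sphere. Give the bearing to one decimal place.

Δλ = -154.4685 − 175.4900 = -329.9585°; wrapped into (−180°, 180°]: 30.0415°.
θ = atan2( sin Δλ · cos φ₂ , cos φ₁ · sin φ₂ − sin φ₁ · cos φ₂ · cos Δλ )
  = atan2(0.19281, 0.70515) = 15.293° → normalised to [0°, 360°): 15.293°.

15.3°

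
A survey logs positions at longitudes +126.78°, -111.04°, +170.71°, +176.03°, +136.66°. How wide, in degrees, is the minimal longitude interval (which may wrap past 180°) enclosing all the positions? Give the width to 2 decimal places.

122.18°

Sort the longitudes: -111.04°, +126.78°, +136.66°, +170.71°, +176.03°.
Eastward gaps between consecutive values (wrapping around): 237.82°, 9.88°, 34.05°, 5.32°, 72.93°.
Largest gap = 237.82° ⇒ minimal covering band is its complement: 360° − 237.82° = 122.18°.
Band runs from +126.78° eastward to -111.04°, crossing the antimeridian.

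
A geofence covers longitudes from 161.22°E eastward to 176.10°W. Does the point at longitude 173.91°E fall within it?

Yes

Band width going east from +161.22° to -176.10°: ((-176.10 − 161.22) mod 360) = 22.68°.
Offset of +173.91° east of the west edge: ((173.91 − 161.22) mod 360) = 12.69°.
12.69° ≤ 22.68° ⇒ inside.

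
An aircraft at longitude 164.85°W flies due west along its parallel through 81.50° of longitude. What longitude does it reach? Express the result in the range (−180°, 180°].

Start at -164.85°; shift −81.50° → -246.35°.
-246.35° lies outside (−180°, 180°]; add 360° → +113.65°.

113.65°E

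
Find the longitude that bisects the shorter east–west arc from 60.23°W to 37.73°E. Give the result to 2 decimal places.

Signed shortest Δλ from -60.23° to +37.73° is +97.96°.
Midpoint longitude = -60.23° + (+97.96°)/2 = -60.23° + 48.98° = -11.25°.

11.25°W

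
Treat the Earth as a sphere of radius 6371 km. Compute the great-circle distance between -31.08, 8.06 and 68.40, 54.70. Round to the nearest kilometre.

Δλ = 54.70 − 8.06 = 46.64°.
Δφ = 68.40 − -31.08 = 99.48°.
a = sin²(Δφ/2) + cos φ₁ · cos φ₂ · sin²(Δλ/2) = 0.631759.
c = 2·atan2(√a, √(1−a)) = 1.83746 rad → d = 6371·c ≈ 11706.48 km.

11706 km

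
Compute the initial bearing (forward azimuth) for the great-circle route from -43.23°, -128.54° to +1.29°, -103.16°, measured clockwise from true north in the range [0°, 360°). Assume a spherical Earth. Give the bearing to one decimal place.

34.0°

Δλ = -103.16 − -128.54 = 25.38°.
θ = atan2( sin Δλ · cos φ₂ , cos φ₁ · sin φ₂ − sin φ₁ · cos φ₂ · cos Δλ )
  = atan2(0.42851, 0.63507) = 34.009° → normalised to [0°, 360°): 34.009°.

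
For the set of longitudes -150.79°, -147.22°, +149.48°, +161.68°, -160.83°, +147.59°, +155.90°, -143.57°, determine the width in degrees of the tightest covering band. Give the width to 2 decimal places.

Sort the longitudes: -160.83°, -150.79°, -147.22°, -143.57°, +147.59°, +149.48°, +155.90°, +161.68°.
Eastward gaps between consecutive values (wrapping around): 10.04°, 3.57°, 3.65°, 291.16°, 1.89°, 6.42°, 5.78°, 37.49°.
Largest gap = 291.16° ⇒ minimal covering band is its complement: 360° − 291.16° = 68.84°.
Band runs from +147.59° eastward to -143.57°, crossing the antimeridian.

68.84°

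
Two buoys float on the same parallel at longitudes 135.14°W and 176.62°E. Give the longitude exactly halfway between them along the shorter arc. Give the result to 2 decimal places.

159.26°W

Signed shortest Δλ from -135.14° to +176.62° is -48.24°.
Midpoint longitude = -135.14° + (-48.24°)/2 = -135.14° − 24.12° = -159.26°.
(The naïve average (-135.14 + +176.62)/2 = 20.74° is on the wrong side of the globe.)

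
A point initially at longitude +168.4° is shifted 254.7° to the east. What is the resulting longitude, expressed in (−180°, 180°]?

+63.1°

Start at +168.4°; shift +254.7° → +423.1°.
+423.1° lies outside (−180°, 180°]; subtract 360° → +63.1°.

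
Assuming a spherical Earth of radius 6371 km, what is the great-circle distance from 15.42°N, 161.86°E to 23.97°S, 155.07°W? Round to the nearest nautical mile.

Δλ = -155.07 − 161.86 = -316.93°; wrapped into (−180°, 180°]: 43.07°.
Δφ = -23.97 − 15.42 = -39.39°.
a = sin²(Δφ/2) + cos φ₁ · cos φ₂ · sin²(Δλ/2) = 0.232266.
c = 2·atan2(√a, √(1−a)) = 1.00573 rad → d = 6371·c ≈ 6407.53 km ≈ 3459.79 nmi.

3460 nmi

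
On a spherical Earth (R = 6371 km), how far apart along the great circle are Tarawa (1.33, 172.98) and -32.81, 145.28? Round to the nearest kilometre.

4781 km

Δλ = 145.28 − 172.98 = -27.70°.
Δφ = -32.81 − 1.33 = -34.14°.
a = sin²(Δφ/2) + cos φ₁ · cos φ₂ · sin²(Δλ/2) = 0.134314.
c = 2·atan2(√a, √(1−a)) = 0.75047 rad → d = 6371·c ≈ 4781.22 km.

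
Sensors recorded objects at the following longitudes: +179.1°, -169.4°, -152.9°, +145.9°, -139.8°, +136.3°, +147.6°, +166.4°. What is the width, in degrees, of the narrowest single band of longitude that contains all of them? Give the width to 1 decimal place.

Sort the longitudes: -169.4°, -152.9°, -139.8°, +136.3°, +145.9°, +147.6°, +166.4°, +179.1°.
Eastward gaps between consecutive values (wrapping around): 16.5°, 13.1°, 276.1°, 9.6°, 1.7°, 18.8°, 12.7°, 11.5°.
Largest gap = 276.1° ⇒ minimal covering band is its complement: 360° − 276.1° = 83.9°.
Band runs from +136.3° eastward to -139.8°, crossing the antimeridian.

83.9°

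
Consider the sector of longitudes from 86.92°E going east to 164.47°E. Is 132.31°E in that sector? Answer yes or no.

Band width going east from +86.92° to +164.47°: ((164.47 − 86.92) mod 360) = 77.55°.
Offset of +132.31° east of the west edge: ((132.31 − 86.92) mod 360) = 45.39°.
45.39° ≤ 77.55° ⇒ inside.

Yes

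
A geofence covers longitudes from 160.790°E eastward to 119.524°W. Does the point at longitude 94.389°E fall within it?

Band width going east from +160.790° to -119.524°: ((-119.524 − 160.790) mod 360) = 79.686°.
Offset of +94.389° east of the west edge: ((94.389 − 160.790) mod 360) = 293.599°.
293.599° > 79.686° ⇒ outside.

No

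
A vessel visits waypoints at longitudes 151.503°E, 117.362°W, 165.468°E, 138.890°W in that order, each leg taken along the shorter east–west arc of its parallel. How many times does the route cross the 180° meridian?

Leg 1: +151.503° → -117.362°, shortest Δλ = 91.135° (east) — crosses 180°.
Leg 2: -117.362° → +165.468°, shortest Δλ = -77.17° (west) — crosses 180°.
Leg 3: +165.468° → -138.890°, shortest Δλ = 55.642° (east) — crosses 180°.
Total crossings: 3.

3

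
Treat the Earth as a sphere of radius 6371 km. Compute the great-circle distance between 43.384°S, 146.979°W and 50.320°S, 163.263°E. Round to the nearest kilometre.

3788 km

Δλ = 163.263 − -146.979 = 310.242°; wrapped into (−180°, 180°]: -49.758°.
Δφ = -50.320 − -43.384 = -6.936°.
a = sin²(Δφ/2) + cos φ₁ · cos φ₂ · sin²(Δλ/2) = 0.085790.
c = 2·atan2(√a, √(1−a)) = 0.59452 rad → d = 6371·c ≈ 3787.66 km.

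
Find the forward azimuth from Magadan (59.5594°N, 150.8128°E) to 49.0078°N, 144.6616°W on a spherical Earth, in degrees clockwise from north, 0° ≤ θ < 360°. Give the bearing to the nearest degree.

Δλ = -144.6616 − 150.8128 = -295.4744°; wrapped into (−180°, 180°]: 64.5256°.
θ = atan2( sin Δλ · cos φ₂ , cos φ₁ · sin φ₂ − sin φ₁ · cos φ₂ · cos Δλ )
  = atan2(0.59218, 0.13917) = 76.774° → normalised to [0°, 360°): 76.774°.

77°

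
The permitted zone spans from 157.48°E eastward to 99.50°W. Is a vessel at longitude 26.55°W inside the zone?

Band width going east from +157.48° to -99.50°: ((-99.50 − 157.48) mod 360) = 103.02°.
Offset of -26.55° east of the west edge: ((-26.55 − 157.48) mod 360) = 175.97°.
175.97° > 103.02° ⇒ outside.

No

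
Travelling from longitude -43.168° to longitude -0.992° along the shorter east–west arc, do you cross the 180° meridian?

Signed shortest Δλ = ((-0.992 − -43.168 + 180) mod 360) − 180 = 42.176°.
Going east by 42.176° from -43.168° reaches -0.992° without touching 180°.

No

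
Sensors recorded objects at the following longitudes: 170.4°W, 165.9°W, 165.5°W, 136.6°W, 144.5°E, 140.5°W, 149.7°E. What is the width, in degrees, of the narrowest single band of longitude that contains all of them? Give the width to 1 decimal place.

78.9°

Sort the longitudes: -170.4°, -165.9°, -165.5°, -140.5°, -136.6°, +144.5°, +149.7°.
Eastward gaps between consecutive values (wrapping around): 4.5°, 0.4°, 25.0°, 3.9°, 281.1°, 5.2°, 39.9°.
Largest gap = 281.1° ⇒ minimal covering band is its complement: 360° − 281.1° = 78.9°.
Band runs from +144.5° eastward to -136.6°, crossing the antimeridian.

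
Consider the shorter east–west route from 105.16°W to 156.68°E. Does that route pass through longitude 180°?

Naïve |156.68 − -105.16| = 261.84° > 180°, so the shorter arc goes the other way round — across 180°.
Signed shortest Δλ = ((156.68 − -105.16 + 180) mod 360) − 180 = -98.16°.
Going west by 98.16° from -105.16° passes through 180° before reaching +156.68°.

Yes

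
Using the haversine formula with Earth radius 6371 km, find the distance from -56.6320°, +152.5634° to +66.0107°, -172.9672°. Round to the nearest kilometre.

Δλ = -172.9672 − 152.5634 = -325.5306°; wrapped into (−180°, 180°]: 34.4694°.
Δφ = 66.0107 − -56.6320 = 122.6427°.
a = sin²(Δφ/2) + cos φ₁ · cos φ₂ · sin²(Δλ/2) = 0.789330.
c = 2·atan2(√a, √(1−a)) = 2.18788 rad → d = 6371·c ≈ 13938.98 km.

13939 km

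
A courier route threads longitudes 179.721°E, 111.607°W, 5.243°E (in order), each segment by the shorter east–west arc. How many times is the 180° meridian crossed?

Leg 1: +179.721° → -111.607°, shortest Δλ = 68.672° (east) — crosses 180°.
Leg 2: -111.607° → +5.243°, shortest Δλ = 116.85° (east) — does not cross 180°.
Total crossings: 1.

1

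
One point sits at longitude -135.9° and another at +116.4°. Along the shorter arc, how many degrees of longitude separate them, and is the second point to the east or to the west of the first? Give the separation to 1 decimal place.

Raw difference: 116.4 − -135.9 = 252.3°.
Normalise into (−180°, 180°]: 252.3° − 360° = -107.7°.
Negative ⇒ the second point lies to the west; separation 107.7°.

107.7° west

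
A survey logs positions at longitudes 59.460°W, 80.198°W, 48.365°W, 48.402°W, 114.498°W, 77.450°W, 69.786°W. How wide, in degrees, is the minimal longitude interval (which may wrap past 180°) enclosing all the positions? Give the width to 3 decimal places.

66.133°

Sort the longitudes: -114.498°, -80.198°, -77.450°, -69.786°, -59.460°, -48.402°, -48.365°.
Eastward gaps between consecutive values (wrapping around): 34.300°, 2.748°, 7.664°, 10.326°, 11.058°, 0.037°, 293.867°.
Largest gap = 293.867° ⇒ minimal covering band is its complement: 360° − 293.867° = 66.133°.
Band runs from -114.498° eastward to -48.365°.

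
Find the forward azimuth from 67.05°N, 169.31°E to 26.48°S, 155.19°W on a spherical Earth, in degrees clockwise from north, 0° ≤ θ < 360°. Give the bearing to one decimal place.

Δλ = -155.19 − 169.31 = -324.50°; wrapped into (−180°, 180°]: 35.50°.
θ = atan2( sin Δλ · cos φ₂ , cos φ₁ · sin φ₂ − sin φ₁ · cos φ₂ · cos Δλ )
  = atan2(0.51978, -0.84489) = 148.400° → normalised to [0°, 360°): 148.400°.

148.4°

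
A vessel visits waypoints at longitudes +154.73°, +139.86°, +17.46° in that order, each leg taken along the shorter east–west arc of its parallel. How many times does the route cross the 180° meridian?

0

Leg 1: +154.73° → +139.86°, shortest Δλ = -14.87° (west) — does not cross 180°.
Leg 2: +139.86° → +17.46°, shortest Δλ = -122.4° (west) — does not cross 180°.
Total crossings: 0.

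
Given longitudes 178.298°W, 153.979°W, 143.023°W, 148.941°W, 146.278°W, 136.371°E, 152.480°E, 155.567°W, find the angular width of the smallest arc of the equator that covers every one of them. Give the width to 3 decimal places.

Sort the longitudes: -178.298°, -155.567°, -153.979°, -148.941°, -146.278°, -143.023°, +136.371°, +152.480°.
Eastward gaps between consecutive values (wrapping around): 22.731°, 1.588°, 5.038°, 2.663°, 3.255°, 279.394°, 16.109°, 29.222°.
Largest gap = 279.394° ⇒ minimal covering band is its complement: 360° − 279.394° = 80.606°.
Band runs from +136.371° eastward to -143.023°, crossing the antimeridian.

80.606°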